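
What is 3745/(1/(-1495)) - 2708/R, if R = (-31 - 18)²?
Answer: -13442661483/2401 ≈ -5.5988e+6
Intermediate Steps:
R = 2401 (R = (-49)² = 2401)
3745/(1/(-1495)) - 2708/R = 3745/(1/(-1495)) - 2708/2401 = 3745/(-1/1495) - 2708*1/2401 = 3745*(-1495) - 2708/2401 = -5598775 - 2708/2401 = -13442661483/2401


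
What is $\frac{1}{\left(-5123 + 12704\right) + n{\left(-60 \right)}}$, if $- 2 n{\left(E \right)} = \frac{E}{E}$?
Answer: $\frac{2}{15161} \approx 0.00013192$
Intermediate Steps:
$n{\left(E \right)} = - \frac{1}{2}$ ($n{\left(E \right)} = - \frac{E \frac{1}{E}}{2} = \left(- \frac{1}{2}\right) 1 = - \frac{1}{2}$)
$\frac{1}{\left(-5123 + 12704\right) + n{\left(-60 \right)}} = \frac{1}{\left(-5123 + 12704\right) - \frac{1}{2}} = \frac{1}{7581 - \frac{1}{2}} = \frac{1}{\frac{15161}{2}} = \frac{2}{15161}$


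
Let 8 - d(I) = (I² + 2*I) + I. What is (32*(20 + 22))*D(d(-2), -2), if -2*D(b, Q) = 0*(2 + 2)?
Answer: 0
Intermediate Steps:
d(I) = 8 - I² - 3*I (d(I) = 8 - ((I² + 2*I) + I) = 8 - (I² + 3*I) = 8 + (-I² - 3*I) = 8 - I² - 3*I)
D(b, Q) = 0 (D(b, Q) = -0*(2 + 2) = -0*4 = -½*0 = 0)
(32*(20 + 22))*D(d(-2), -2) = (32*(20 + 22))*0 = (32*42)*0 = 1344*0 = 0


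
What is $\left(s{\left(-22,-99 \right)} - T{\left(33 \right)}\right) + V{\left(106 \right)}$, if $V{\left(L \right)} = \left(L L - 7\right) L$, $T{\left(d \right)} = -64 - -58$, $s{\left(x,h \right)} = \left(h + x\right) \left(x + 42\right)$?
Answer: $1187860$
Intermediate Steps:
$s{\left(x,h \right)} = \left(42 + x\right) \left(h + x\right)$ ($s{\left(x,h \right)} = \left(h + x\right) \left(42 + x\right) = \left(42 + x\right) \left(h + x\right)$)
$T{\left(d \right)} = -6$ ($T{\left(d \right)} = -64 + 58 = -6$)
$V{\left(L \right)} = L \left(-7 + L^{2}\right)$ ($V{\left(L \right)} = \left(L^{2} - 7\right) L = \left(-7 + L^{2}\right) L = L \left(-7 + L^{2}\right)$)
$\left(s{\left(-22,-99 \right)} - T{\left(33 \right)}\right) + V{\left(106 \right)} = \left(\left(\left(-22\right)^{2} + 42 \left(-99\right) + 42 \left(-22\right) - -2178\right) - -6\right) + 106 \left(-7 + 106^{2}\right) = \left(\left(484 - 4158 - 924 + 2178\right) + 6\right) + 106 \left(-7 + 11236\right) = \left(-2420 + 6\right) + 106 \cdot 11229 = -2414 + 1190274 = 1187860$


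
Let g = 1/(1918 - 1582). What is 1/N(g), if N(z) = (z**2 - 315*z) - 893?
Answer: -112896/100921967 ≈ -0.0011186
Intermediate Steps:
g = 1/336 ≈ 0.0029762
N(z) = -893 + z**2 - 315*z
1/N(g) = 1/(-893 + (1/336)**2 - 315*1/336) = 1/(-893 + 1/112896 - 15/16) = 1/(-100921967/112896) = -112896/100921967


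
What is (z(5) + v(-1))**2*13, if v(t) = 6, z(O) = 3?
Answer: 1053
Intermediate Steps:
(z(5) + v(-1))**2*13 = (3 + 6)**2*13 = 9**2*13 = 81*13 = 1053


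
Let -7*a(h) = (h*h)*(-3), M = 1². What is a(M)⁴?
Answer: 81/2401 ≈ 0.033736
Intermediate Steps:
M = 1
a(h) = 3*h²/7 (a(h) = -h*h*(-3)/7 = -h²*(-3)/7 = -(-3)*h²/7 = 3*h²/7)
a(M)⁴ = ((3/7)*1²)⁴ = ((3/7)*1)⁴ = (3/7)⁴ = 81/2401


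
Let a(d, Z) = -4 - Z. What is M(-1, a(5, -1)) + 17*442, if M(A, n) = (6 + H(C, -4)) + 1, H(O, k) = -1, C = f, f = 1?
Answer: 7520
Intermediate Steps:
C = 1
M(A, n) = 6 (M(A, n) = (6 - 1) + 1 = 5 + 1 = 6)
M(-1, a(5, -1)) + 17*442 = 6 + 17*442 = 6 + 7514 = 7520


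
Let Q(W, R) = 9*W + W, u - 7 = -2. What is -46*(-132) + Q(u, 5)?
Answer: 6122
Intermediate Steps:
u = 5 (u = 7 - 2 = 5)
Q(W, R) = 10*W
-46*(-132) + Q(u, 5) = -46*(-132) + 10*5 = 6072 + 50 = 6122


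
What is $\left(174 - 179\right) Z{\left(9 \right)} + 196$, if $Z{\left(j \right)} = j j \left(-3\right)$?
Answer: $1411$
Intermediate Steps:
$Z{\left(j \right)} = - 3 j^{2}$ ($Z{\left(j \right)} = j^{2} \left(-3\right) = - 3 j^{2}$)
$\left(174 - 179\right) Z{\left(9 \right)} + 196 = \left(174 - 179\right) \left(- 3 \cdot 9^{2}\right) + 196 = \left(174 - 179\right) \left(\left(-3\right) 81\right) + 196 = \left(-5\right) \left(-243\right) + 196 = 1215 + 196 = 1411$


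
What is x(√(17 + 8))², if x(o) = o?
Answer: 25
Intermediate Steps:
x(√(17 + 8))² = (√(17 + 8))² = (√25)² = 5² = 25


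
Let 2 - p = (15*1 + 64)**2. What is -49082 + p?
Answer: -55321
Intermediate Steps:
p = -6239 (p = 2 - (15*1 + 64)**2 = 2 - (15 + 64)**2 = 2 - 1*79**2 = 2 - 1*6241 = 2 - 6241 = -6239)
-49082 + p = -49082 - 6239 = -55321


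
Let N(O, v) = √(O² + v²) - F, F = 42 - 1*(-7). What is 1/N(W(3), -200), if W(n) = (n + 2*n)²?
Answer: 49/44160 + √46561/44160 ≈ 0.0059959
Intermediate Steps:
F = 49 (F = 42 + 7 = 49)
W(n) = 9*n² (W(n) = (3*n)² = 9*n²)
N(O, v) = -49 + √(O² + v²) (N(O, v) = √(O² + v²) - 1*49 = √(O² + v²) - 49 = -49 + √(O² + v²))
1/N(W(3), -200) = 1/(-49 + √((9*3²)² + (-200)²)) = 1/(-49 + √((9*9)² + 40000)) = 1/(-49 + √(81² + 40000)) = 1/(-49 + √(6561 + 40000)) = 1/(-49 + √46561)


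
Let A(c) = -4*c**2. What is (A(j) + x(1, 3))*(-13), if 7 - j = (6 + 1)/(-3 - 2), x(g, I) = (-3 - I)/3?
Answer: 92378/25 ≈ 3695.1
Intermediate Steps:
x(g, I) = -1 - I/3 (x(g, I) = (-3 - I)*(1/3) = -1 - I/3)
j = 42/5 (j = 7 - (6 + 1)/(-3 - 2) = 7 - 7/(-5) = 7 - 7*(-1)/5 = 7 - 1*(-7/5) = 7 + 7/5 = 42/5 ≈ 8.4000)
(A(j) + x(1, 3))*(-13) = (-4*(42/5)**2 + (-1 - 1/3*3))*(-13) = (-4*1764/25 + (-1 - 1))*(-13) = (-7056/25 - 2)*(-13) = -7106/25*(-13) = 92378/25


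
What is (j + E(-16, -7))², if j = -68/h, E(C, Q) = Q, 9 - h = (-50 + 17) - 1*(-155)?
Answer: 522729/12769 ≈ 40.937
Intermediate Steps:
h = -113 (h = 9 - ((-50 + 17) - 1*(-155)) = 9 - (-33 + 155) = 9 - 1*122 = 9 - 122 = -113)
j = 68/113 (j = -68/(-113) = -68*(-1/113) = 68/113 ≈ 0.60177)
(j + E(-16, -7))² = (68/113 - 7)² = (-723/113)² = 522729/12769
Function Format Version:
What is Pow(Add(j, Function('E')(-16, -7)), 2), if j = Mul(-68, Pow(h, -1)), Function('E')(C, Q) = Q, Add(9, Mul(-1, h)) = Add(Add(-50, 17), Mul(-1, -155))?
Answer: Rational(522729, 12769) ≈ 40.937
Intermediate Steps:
h = -113 (h = Add(9, Mul(-1, Add(Add(-50, 17), Mul(-1, -155)))) = Add(9, Mul(-1, Add(-33, 155))) = Add(9, Mul(-1, 122)) = Add(9, -122) = -113)
j = Rational(68, 113) (j = Mul(-68, Pow(-113, -1)) = Mul(-68, Rational(-1, 113)) = Rational(68, 113) ≈ 0.60177)
Pow(Add(j, Function('E')(-16, -7)), 2) = Pow(Add(Rational(68, 113), -7), 2) = Pow(Rational(-723, 113), 2) = Rational(522729, 12769)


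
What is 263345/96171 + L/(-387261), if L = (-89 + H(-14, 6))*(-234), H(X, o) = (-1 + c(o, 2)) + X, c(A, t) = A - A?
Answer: 3690475207/1379380653 ≈ 2.6755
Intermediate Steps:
c(A, t) = 0
H(X, o) = -1 + X (H(X, o) = (-1 + 0) + X = -1 + X)
L = 24336 (L = (-89 + (-1 - 14))*(-234) = (-89 - 15)*(-234) = -104*(-234) = 24336)
263345/96171 + L/(-387261) = 263345/96171 + 24336/(-387261) = 263345*(1/96171) + 24336*(-1/387261) = 263345/96171 - 2704/43029 = 3690475207/1379380653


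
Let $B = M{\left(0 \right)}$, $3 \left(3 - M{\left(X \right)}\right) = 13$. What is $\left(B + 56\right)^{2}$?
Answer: $\frac{26896}{9} \approx 2988.4$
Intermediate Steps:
$M{\left(X \right)} = - \frac{4}{3}$ ($M{\left(X \right)} = 3 - \frac{13}{3} = - \frac{4}{3}$)
$B = - \frac{4}{3} \approx -1.3333$
$\left(B + 56\right)^{2} = \left(- \frac{4}{3} + 56\right)^{2} = \left(\frac{164}{3}\right)^{2} = \frac{26896}{9}$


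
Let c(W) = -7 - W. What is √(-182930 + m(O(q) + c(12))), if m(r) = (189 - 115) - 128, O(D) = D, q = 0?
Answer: 2*I*√45746 ≈ 427.77*I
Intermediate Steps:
m(r) = -54 (m(r) = 74 - 128 = -54)
√(-182930 + m(O(q) + c(12))) = √(-182930 - 54) = √(-182984) = 2*I*√45746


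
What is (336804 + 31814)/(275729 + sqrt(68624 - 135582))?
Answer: 101638672522/76026548399 - 368618*I*sqrt(66958)/76026548399 ≈ 1.3369 - 0.0012546*I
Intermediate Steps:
(336804 + 31814)/(275729 + sqrt(68624 - 135582)) = 368618/(275729 + sqrt(-66958)) = 368618/(275729 + I*sqrt(66958))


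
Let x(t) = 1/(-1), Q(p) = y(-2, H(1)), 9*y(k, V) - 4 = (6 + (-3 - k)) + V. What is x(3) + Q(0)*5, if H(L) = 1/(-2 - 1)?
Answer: 103/27 ≈ 3.8148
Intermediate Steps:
H(L) = -1/3 (H(L) = 1/(-3) = -1/3)
y(k, V) = 7/9 - k/9 + V/9 (y(k, V) = 4/9 + ((6 + (-3 - k)) + V)/9 = 4/9 + ((3 - k) + V)/9 = 4/9 + (3 + V - k)/9 = 4/9 + (1/3 - k/9 + V/9) = 7/9 - k/9 + V/9)
Q(p) = 26/27 (Q(p) = 7/9 - 1/9*(-2) + (1/9)*(-1/3) = 7/9 + 2/9 - 1/27 = 26/27)
x(t) = -1
x(3) + Q(0)*5 = -1 + (26/27)*5 = -1 + 130/27 = 103/27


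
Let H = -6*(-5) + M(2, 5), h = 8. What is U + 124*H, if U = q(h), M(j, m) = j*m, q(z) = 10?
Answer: 4970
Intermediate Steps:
U = 10
H = 40 (H = -6*(-5) + 2*5 = 30 + 10 = 40)
U + 124*H = 10 + 124*40 = 10 + 4960 = 4970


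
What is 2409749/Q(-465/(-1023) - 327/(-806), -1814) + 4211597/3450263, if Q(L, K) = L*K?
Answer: -36828014701165038/23867846402207 ≈ -1543.0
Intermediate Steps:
Q(L, K) = K*L
2409749/Q(-465/(-1023) - 327/(-806), -1814) + 4211597/3450263 = 2409749/((-1814*(-465/(-1023) - 327/(-806)))) + 4211597/3450263 = 2409749/((-1814*(-465*(-1/1023) - 327*(-1/806)))) + 4211597*(1/3450263) = 2409749/((-1814*(5/11 + 327/806))) + 4211597/3450263 = 2409749/((-1814*7627/8866)) + 4211597/3450263 = 2409749/(-6917689/4433) + 4211597/3450263 = 2409749*(-4433/6917689) + 4211597/3450263 = -10682417317/6917689 + 4211597/3450263 = -36828014701165038/23867846402207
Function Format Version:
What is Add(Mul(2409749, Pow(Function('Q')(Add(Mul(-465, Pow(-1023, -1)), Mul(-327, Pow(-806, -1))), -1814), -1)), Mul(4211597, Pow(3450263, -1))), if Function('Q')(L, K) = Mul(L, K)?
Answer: Rational(-36828014701165038, 23867846402207) ≈ -1543.0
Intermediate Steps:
Function('Q')(L, K) = Mul(K, L)
Add(Mul(2409749, Pow(Function('Q')(Add(Mul(-465, Pow(-1023, -1)), Mul(-327, Pow(-806, -1))), -1814), -1)), Mul(4211597, Pow(3450263, -1))) = Add(Mul(2409749, Pow(Mul(-1814, Add(Mul(-465, Pow(-1023, -1)), Mul(-327, Pow(-806, -1)))), -1)), Mul(4211597, Pow(3450263, -1))) = Add(Mul(2409749, Pow(Mul(-1814, Add(Mul(-465, Rational(-1, 1023)), Mul(-327, Rational(-1, 806)))), -1)), Mul(4211597, Rational(1, 3450263))) = Add(Mul(2409749, Pow(Mul(-1814, Add(Rational(5, 11), Rational(327, 806))), -1)), Rational(4211597, 3450263)) = Add(Mul(2409749, Pow(Mul(-1814, Rational(7627, 8866)), -1)), Rational(4211597, 3450263)) = Add(Mul(2409749, Pow(Rational(-6917689, 4433), -1)), Rational(4211597, 3450263)) = Add(Mul(2409749, Rational(-4433, 6917689)), Rational(4211597, 3450263)) = Add(Rational(-10682417317, 6917689), Rational(4211597, 3450263)) = Rational(-36828014701165038, 23867846402207)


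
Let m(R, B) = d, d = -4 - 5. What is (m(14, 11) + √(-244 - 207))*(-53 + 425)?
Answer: -3348 + 372*I*√451 ≈ -3348.0 + 7900.1*I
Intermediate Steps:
d = -9
m(R, B) = -9
(m(14, 11) + √(-244 - 207))*(-53 + 425) = (-9 + √(-244 - 207))*(-53 + 425) = (-9 + √(-451))*372 = (-9 + I*√451)*372 = -3348 + 372*I*√451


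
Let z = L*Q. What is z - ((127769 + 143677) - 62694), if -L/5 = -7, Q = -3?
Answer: -208857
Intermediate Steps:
L = 35 (L = -5*(-7) = 35)
z = -105 (z = 35*(-3) = -105)
z - ((127769 + 143677) - 62694) = -105 - ((127769 + 143677) - 62694) = -105 - (271446 - 62694) = -105 - 1*208752 = -105 - 208752 = -208857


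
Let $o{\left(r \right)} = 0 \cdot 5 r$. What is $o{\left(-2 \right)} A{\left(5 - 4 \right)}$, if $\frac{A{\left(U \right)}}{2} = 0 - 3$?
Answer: $0$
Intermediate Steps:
$o{\left(r \right)} = 0$ ($o{\left(r \right)} = 0 r = 0$)
$A{\left(U \right)} = -6$ ($A{\left(U \right)} = 2 \left(0 - 3\right) = 2 \left(-3\right) = -6$)
$o{\left(-2 \right)} A{\left(5 - 4 \right)} = 0 \left(-6\right) = 0$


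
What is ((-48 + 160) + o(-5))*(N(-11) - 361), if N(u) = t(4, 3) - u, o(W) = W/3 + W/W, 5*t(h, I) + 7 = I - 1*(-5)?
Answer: -194722/5 ≈ -38944.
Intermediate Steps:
t(h, I) = -⅖ + I/5 (t(h, I) = -7/5 + (I - 1*(-5))/5 = -7/5 + (I + 5)/5 = -7/5 + (5 + I)/5 = -7/5 + (1 + I/5) = -⅖ + I/5)
o(W) = 1 + W/3 (o(W) = W*(⅓) + 1 = W/3 + 1 = 1 + W/3)
N(u) = ⅕ - u (N(u) = (-⅖ + (⅕)*3) - u = (-⅖ + ⅗) - u = ⅕ - u)
((-48 + 160) + o(-5))*(N(-11) - 361) = ((-48 + 160) + (1 + (⅓)*(-5)))*((⅕ - 1*(-11)) - 361) = (112 + (1 - 5/3))*((⅕ + 11) - 361) = (112 - ⅔)*(56/5 - 361) = (334/3)*(-1749/5) = -194722/5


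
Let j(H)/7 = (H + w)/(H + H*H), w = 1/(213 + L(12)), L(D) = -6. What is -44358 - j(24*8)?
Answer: -340252398151/7670592 ≈ -44358.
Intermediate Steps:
w = 1/207 (w = 1/(213 - 6) = 1/207 ≈ 0.0048309)
j(H) = 7*(1/207 + H)/(H + H²) (j(H) = 7*((H + 1/207)/(H + H*H)) = 7*((1/207 + H)/(H + H²)) = 7*(1/207 + H)/(H + H²))
-44358 - j(24*8) = -44358 - 7*(1 + 207*(24*8))/(207*(24*8)*(1 + 24*8)) = -44358 - 7*(1 + 207*192)/(207*192*(1 + 192)) = -44358 - 7*(1 + 39744)/(207*192*193) = -44358 - 7*39745/(207*192*193) = -44358 - 1*278215/7670592 = -44358 - 278215/7670592 = -340252398151/7670592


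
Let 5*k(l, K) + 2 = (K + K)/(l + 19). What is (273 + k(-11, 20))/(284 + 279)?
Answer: 1368/2815 ≈ 0.48597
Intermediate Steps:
k(l, K) = -2/5 + 2*K/(5*(19 + l)) (k(l, K) = -2/5 + ((K + K)/(l + 19))/5 = -2/5 + ((2*K)/(19 + l))/5 = -2/5 + (2*K/(19 + l))/5 = -2/5 + 2*K/(5*(19 + l)))
(273 + k(-11, 20))/(284 + 279) = (273 + 2*(-19 + 20 - 1*(-11))/(5*(19 - 11)))/(284 + 279) = (273 + (2/5)*(-19 + 20 + 11)/8)/563 = (273 + (2/5)*(1/8)*12)*(1/563) = (273 + 3/5)*(1/563) = (1368/5)*(1/563) = 1368/2815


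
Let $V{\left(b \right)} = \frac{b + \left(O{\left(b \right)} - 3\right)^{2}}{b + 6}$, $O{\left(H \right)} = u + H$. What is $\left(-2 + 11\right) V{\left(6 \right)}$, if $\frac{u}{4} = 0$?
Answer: $\frac{45}{4} \approx 11.25$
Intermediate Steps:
$u = 0$ ($u = 4 \cdot 0 = 0$)
$O{\left(H \right)} = H$ ($O{\left(H \right)} = 0 + H = H$)
$V{\left(b \right)} = \frac{b + \left(-3 + b\right)^{2}}{6 + b}$ ($V{\left(b \right)} = \frac{b + \left(b - 3\right)^{2}}{b + 6} = \frac{b + \left(-3 + b\right)^{2}}{6 + b}$)
$\left(-2 + 11\right) V{\left(6 \right)} = \left(-2 + 11\right) \frac{6 + \left(-3 + 6\right)^{2}}{6 + 6} = 9 \frac{6 + 3^{2}}{12} = 9 \frac{6 + 9}{12} = 9 \cdot \frac{1}{12} \cdot 15 = 9 \cdot \frac{5}{4} = \frac{45}{4}$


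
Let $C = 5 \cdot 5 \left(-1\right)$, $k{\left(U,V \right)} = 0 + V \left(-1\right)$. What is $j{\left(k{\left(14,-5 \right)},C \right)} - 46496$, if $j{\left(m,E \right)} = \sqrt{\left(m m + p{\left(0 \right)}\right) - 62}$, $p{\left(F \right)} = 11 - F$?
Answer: $-46496 + i \sqrt{26} \approx -46496.0 + 5.099 i$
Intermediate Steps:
$k{\left(U,V \right)} = - V$ ($k{\left(U,V \right)} = 0 - V = - V$)
$C = -25$ ($C = 25 \left(-1\right) = -25$)
$j{\left(m,E \right)} = \sqrt{-51 + m^{2}}$ ($j{\left(m,E \right)} = \sqrt{\left(m m + \left(11 - 0\right)\right) - 62} = \sqrt{\left(m^{2} + \left(11 + 0\right)\right) - 62} = \sqrt{\left(m^{2} + 11\right) - 62} = \sqrt{\left(11 + m^{2}\right) - 62} = \sqrt{-51 + m^{2}}$)
$j{\left(k{\left(14,-5 \right)},C \right)} - 46496 = \sqrt{-51 + \left(\left(-1\right) \left(-5\right)\right)^{2}} - 46496 = \sqrt{-51 + 5^{2}} - 46496 = \sqrt{-51 + 25} - 46496 = \sqrt{-26} - 46496 = i \sqrt{26} - 46496 = -46496 + i \sqrt{26}$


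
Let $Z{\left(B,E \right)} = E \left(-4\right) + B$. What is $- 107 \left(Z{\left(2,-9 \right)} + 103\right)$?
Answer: $-15087$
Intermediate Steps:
$Z{\left(B,E \right)} = B - 4 E$ ($Z{\left(B,E \right)} = - 4 E + B = B - 4 E$)
$- 107 \left(Z{\left(2,-9 \right)} + 103\right) = - 107 \left(\left(2 - -36\right) + 103\right) = - 107 \left(\left(2 + 36\right) + 103\right) = - 107 \left(38 + 103\right) = \left(-107\right) 141 = -15087$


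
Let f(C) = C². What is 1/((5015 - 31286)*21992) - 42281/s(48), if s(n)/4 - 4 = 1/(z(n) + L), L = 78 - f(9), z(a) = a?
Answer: -274814158599091/104573081592 ≈ -2628.0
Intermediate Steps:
L = -3 (L = 78 - 1*9² = 78 - 1*81 = 78 - 81 = -3)
s(n) = 16 + 4/(-3 + n) (s(n) = 16 + 4/(n - 3) = 16 + 4/(-3 + n))
1/((5015 - 31286)*21992) - 42281/s(48) = 1/((5015 - 31286)*21992) - 42281*(-3 + 48)/(4*(-11 + 4*48)) = (1/21992)/(-26271) - 42281*45/(4*(-11 + 192)) = -1/26271*1/21992 - 42281/(4*(1/45)*181) = -1/577751832 - 42281/724/45 = -1/577751832 - 42281*45/724 = -1/577751832 - 1902645/724 = -274814158599091/104573081592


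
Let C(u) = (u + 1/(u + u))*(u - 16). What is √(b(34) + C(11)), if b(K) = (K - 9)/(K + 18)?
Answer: I*√4478045/286 ≈ 7.3991*I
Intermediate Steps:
b(K) = (-9 + K)/(18 + K)
C(u) = (-16 + u)*(u + 1/(2*u)) (C(u) = (u + 1/(2*u))*(-16 + u) = (-16 + u)*(u + 1/(2*u)))
√(b(34) + C(11)) = √((-9 + 34)/(18 + 34) + (½ + 11² - 16*11 - 8/11)) = √(25/52 + (½ + 121 - 176 - 8*1/11)) = √((1/52)*25 + (½ + 121 - 176 - 8/11)) = √(25/52 - 1215/22) = √(-31315/572) = I*√4478045/286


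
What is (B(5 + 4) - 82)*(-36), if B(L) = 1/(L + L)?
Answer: 2950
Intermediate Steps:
B(L) = 1/(2*L)
(B(5 + 4) - 82)*(-36) = (1/(2*(5 + 4)) - 82)*(-36) = ((½)/9 - 82)*(-36) = ((½)*(⅑) - 82)*(-36) = (1/18 - 82)*(-36) = -1475/18*(-36) = 2950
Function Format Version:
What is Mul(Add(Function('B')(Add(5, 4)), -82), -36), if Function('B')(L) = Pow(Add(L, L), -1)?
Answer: 2950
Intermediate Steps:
Function('B')(L) = Mul(Rational(1, 2), Pow(L, -1)) (Function('B')(L) = Pow(Mul(2, L), -1) = Mul(Rational(1, 2), Pow(L, -1)))
Mul(Add(Function('B')(Add(5, 4)), -82), -36) = Mul(Add(Mul(Rational(1, 2), Pow(Add(5, 4), -1)), -82), -36) = Mul(Add(Mul(Rational(1, 2), Pow(9, -1)), -82), -36) = Mul(Add(Mul(Rational(1, 2), Rational(1, 9)), -82), -36) = Mul(Add(Rational(1, 18), -82), -36) = Mul(Rational(-1475, 18), -36) = 2950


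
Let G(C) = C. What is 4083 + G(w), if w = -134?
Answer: 3949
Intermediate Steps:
4083 + G(w) = 4083 - 134 = 3949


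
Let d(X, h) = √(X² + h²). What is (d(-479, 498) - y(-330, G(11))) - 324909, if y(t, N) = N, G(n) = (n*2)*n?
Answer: -325151 + √477445 ≈ -3.2446e+5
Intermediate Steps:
G(n) = 2*n² (G(n) = (2*n)*n = 2*n²)
(d(-479, 498) - y(-330, G(11))) - 324909 = (√((-479)² + 498²) - 2*11²) - 324909 = (√(229441 + 248004) - 2*121) - 324909 = (√477445 - 1*242) - 324909 = (√477445 - 242) - 324909 = (-242 + √477445) - 324909 = -325151 + √477445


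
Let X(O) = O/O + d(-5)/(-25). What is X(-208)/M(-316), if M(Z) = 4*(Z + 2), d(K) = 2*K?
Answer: -7/6280 ≈ -0.0011146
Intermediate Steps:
M(Z) = 8 + 4*Z (M(Z) = 4*(2 + Z) = 8 + 4*Z)
X(O) = 7/5 (X(O) = O/O + (2*(-5))/(-25) = 1 - 10*(-1/25) = 1 + 2/5 = 7/5)
X(-208)/M(-316) = 7/(5*(8 + 4*(-316))) = 7/(5*(8 - 1264)) = (7/5)/(-1256) = (7/5)*(-1/1256) = -7/6280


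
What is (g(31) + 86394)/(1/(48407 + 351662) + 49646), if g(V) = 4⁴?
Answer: 1386639154/794473023 ≈ 1.7454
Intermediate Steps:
g(V) = 256
(g(31) + 86394)/(1/(48407 + 351662) + 49646) = (256 + 86394)/(1/(48407 + 351662) + 49646) = 86650/(1/400069 + 49646) = 86650/(19861825575/400069) = 86650*(400069/19861825575) = 1386639154/794473023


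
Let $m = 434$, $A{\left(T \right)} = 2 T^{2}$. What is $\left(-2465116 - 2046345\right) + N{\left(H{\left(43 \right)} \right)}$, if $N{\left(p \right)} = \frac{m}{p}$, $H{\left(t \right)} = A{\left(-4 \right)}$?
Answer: $- \frac{72183159}{16} \approx -4.5114 \cdot 10^{6}$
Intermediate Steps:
$H{\left(t \right)} = 32$ ($H{\left(t \right)} = 2 \left(-4\right)^{2} = 2 \cdot 16 = 32$)
$N{\left(p \right)} = \frac{434}{p}$
$\left(-2465116 - 2046345\right) + N{\left(H{\left(43 \right)} \right)} = \left(-2465116 - 2046345\right) + \frac{434}{32} = \left(-2465116 - 2046345\right) + 434 \cdot \frac{1}{32} = -4511461 + \frac{217}{16} = - \frac{72183159}{16}$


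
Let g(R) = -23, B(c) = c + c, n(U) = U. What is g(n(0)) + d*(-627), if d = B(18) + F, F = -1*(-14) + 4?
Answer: -33881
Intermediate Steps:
F = 18 (F = 14 + 4 = 18)
B(c) = 2*c
d = 54 (d = 2*18 + 18 = 36 + 18 = 54)
g(n(0)) + d*(-627) = -23 + 54*(-627) = -23 - 33858 = -33881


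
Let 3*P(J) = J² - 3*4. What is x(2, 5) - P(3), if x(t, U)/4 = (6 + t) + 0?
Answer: 33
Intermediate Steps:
x(t, U) = 24 + 4*t (x(t, U) = 4*((6 + t) + 0) = 4*(6 + t) = 24 + 4*t)
P(J) = -4 + J²/3 (P(J) = (J² - 3*4)/3 = (J² - 12)/3 = (-12 + J²)/3 = -4 + J²/3)
x(2, 5) - P(3) = (24 + 4*2) - (-4 + (⅓)*3²) = (24 + 8) - (-4 + (⅓)*9) = 32 - (-4 + 3) = 32 - 1*(-1) = 32 + 1 = 33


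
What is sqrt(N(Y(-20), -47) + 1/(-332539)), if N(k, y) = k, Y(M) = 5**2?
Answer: sqrt(2764554330486)/332539 ≈ 5.0000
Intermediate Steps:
Y(M) = 25
sqrt(N(Y(-20), -47) + 1/(-332539)) = sqrt(25 + 1/(-332539)) = sqrt(25 - 1/332539) = sqrt(8313474/332539) = sqrt(2764554330486)/332539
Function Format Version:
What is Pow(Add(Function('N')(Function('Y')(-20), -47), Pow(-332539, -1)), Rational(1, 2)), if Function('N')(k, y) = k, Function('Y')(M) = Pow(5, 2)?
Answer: Mul(Rational(1, 332539), Pow(2764554330486, Rational(1, 2))) ≈ 5.0000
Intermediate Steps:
Function('Y')(M) = 25
Pow(Add(Function('N')(Function('Y')(-20), -47), Pow(-332539, -1)), Rational(1, 2)) = Pow(Add(25, Pow(-332539, -1)), Rational(1, 2)) = Pow(Add(25, Rational(-1, 332539)), Rational(1, 2)) = Pow(Rational(8313474, 332539), Rational(1, 2)) = Mul(Rational(1, 332539), Pow(2764554330486, Rational(1, 2)))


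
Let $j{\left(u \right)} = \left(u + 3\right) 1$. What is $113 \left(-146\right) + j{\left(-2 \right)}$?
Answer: $-16497$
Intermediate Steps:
$j{\left(u \right)} = 3 + u$ ($j{\left(u \right)} = \left(3 + u\right) 1 = 3 + u$)
$113 \left(-146\right) + j{\left(-2 \right)} = 113 \left(-146\right) + \left(3 - 2\right) = -16498 + 1 = -16497$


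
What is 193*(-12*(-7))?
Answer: 16212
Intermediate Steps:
193*(-12*(-7)) = 193*84 = 16212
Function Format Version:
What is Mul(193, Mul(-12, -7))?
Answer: 16212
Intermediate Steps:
Mul(193, Mul(-12, -7)) = Mul(193, 84) = 16212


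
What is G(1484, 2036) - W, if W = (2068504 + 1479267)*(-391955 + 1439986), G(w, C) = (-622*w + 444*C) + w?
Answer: -3718174006481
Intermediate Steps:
G(w, C) = -621*w + 444*C
W = 3718173988901 (W = 3547771*1048031 = 3718173988901)
G(1484, 2036) - W = (-621*1484 + 444*2036) - 1*3718173988901 = (-921564 + 903984) - 3718173988901 = -17580 - 3718173988901 = -3718174006481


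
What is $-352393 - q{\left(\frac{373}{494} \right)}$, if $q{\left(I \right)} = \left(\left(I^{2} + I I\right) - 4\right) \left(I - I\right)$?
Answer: $-352393$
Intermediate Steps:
$q{\left(I \right)} = 0$ ($q{\left(I \right)} = \left(\left(I^{2} + I^{2}\right) - 4\right) 0 = \left(2 I^{2} - 4\right) 0 = \left(-4 + 2 I^{2}\right) 0 = 0$)
$-352393 - q{\left(\frac{373}{494} \right)} = -352393 - 0 = -352393 + 0 = -352393$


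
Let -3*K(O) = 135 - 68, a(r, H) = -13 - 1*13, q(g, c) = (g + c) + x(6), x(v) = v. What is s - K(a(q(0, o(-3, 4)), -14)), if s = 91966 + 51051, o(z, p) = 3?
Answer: 429118/3 ≈ 1.4304e+5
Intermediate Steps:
q(g, c) = 6 + c + g (q(g, c) = (g + c) + 6 = (c + g) + 6 = 6 + c + g)
a(r, H) = -26 (a(r, H) = -13 - 13 = -26)
K(O) = -67/3 (K(O) = -(135 - 68)/3 = -1/3*67 = -67/3)
s = 143017
s - K(a(q(0, o(-3, 4)), -14)) = 143017 - 1*(-67/3) = 143017 + 67/3 = 429118/3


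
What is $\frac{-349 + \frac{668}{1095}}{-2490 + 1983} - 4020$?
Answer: $- \frac{2231381813}{555165} \approx -4019.3$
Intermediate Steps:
$\frac{-349 + \frac{668}{1095}}{-2490 + 1983} - 4020 = \frac{-349 + 668 \cdot \frac{1}{1095}}{-507} - 4020 = \left(-349 + \frac{668}{1095}\right) \left(- \frac{1}{507}\right) - 4020 = \left(- \frac{381487}{1095}\right) \left(- \frac{1}{507}\right) - 4020 = \frac{381487}{555165} - 4020 = - \frac{2231381813}{555165}$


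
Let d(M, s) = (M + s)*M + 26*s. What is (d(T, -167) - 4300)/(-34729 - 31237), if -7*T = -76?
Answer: 253263/1616167 ≈ 0.15671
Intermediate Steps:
T = 76/7 (T = -1/7*(-76) = 76/7 ≈ 10.857)
d(M, s) = 26*s + M*(M + s) (d(M, s) = M*(M + s) + 26*s = 26*s + M*(M + s))
(d(T, -167) - 4300)/(-34729 - 31237) = (((76/7)**2 + 26*(-167) + (76/7)*(-167)) - 4300)/(-34729 - 31237) = ((5776/49 - 4342 - 12692/7) - 4300)/(-65966) = (-295826/49 - 4300)*(-1/65966) = -506526/49*(-1/65966) = 253263/1616167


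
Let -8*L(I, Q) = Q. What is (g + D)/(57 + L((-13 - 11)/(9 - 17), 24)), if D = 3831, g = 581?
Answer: 2206/27 ≈ 81.704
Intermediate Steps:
L(I, Q) = -Q/8
(g + D)/(57 + L((-13 - 11)/(9 - 17), 24)) = (581 + 3831)/(57 - ⅛*24) = 4412/(57 - 3) = 4412/54 = 4412*(1/54) = 2206/27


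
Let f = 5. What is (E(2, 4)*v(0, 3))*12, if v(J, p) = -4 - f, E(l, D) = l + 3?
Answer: -540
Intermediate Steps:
E(l, D) = 3 + l
v(J, p) = -9 (v(J, p) = -4 - 1*5 = -4 - 5 = -9)
(E(2, 4)*v(0, 3))*12 = ((3 + 2)*(-9))*12 = (5*(-9))*12 = -45*12 = -540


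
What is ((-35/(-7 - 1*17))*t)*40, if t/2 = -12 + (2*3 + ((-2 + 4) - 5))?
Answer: -1050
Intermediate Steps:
t = -18 (t = 2*(-12 + (2*3 + ((-2 + 4) - 5))) = 2*(-12 + (6 + (2 - 5))) = 2*(-12 + (6 - 3)) = 2*(-12 + 3) = 2*(-9) = -18)
((-35/(-7 - 1*17))*t)*40 = (-35/(-7 - 1*17)*(-18))*40 = (-35/(-7 - 17)*(-18))*40 = (-35/(-24)*(-18))*40 = (-35*(-1/24)*(-18))*40 = ((35/24)*(-18))*40 = -105/4*40 = -1050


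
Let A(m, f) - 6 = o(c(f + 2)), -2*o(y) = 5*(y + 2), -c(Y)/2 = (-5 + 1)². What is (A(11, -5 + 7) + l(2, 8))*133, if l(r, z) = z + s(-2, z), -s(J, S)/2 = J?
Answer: 12369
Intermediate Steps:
s(J, S) = -2*J
c(Y) = -32 (c(Y) = -2*(-5 + 1)² = -2*(-4)² = -2*16 = -32)
l(r, z) = 4 + z (l(r, z) = z - 2*(-2) = z + 4 = 4 + z)
o(y) = -5 - 5*y/2 (o(y) = -5*(y + 2)/2 = -5*(2 + y)/2 = -(10 + 5*y)/2 = -5 - 5*y/2)
A(m, f) = 81 (A(m, f) = 6 + (-5 - 5/2*(-32)) = 6 + (-5 + 80) = 6 + 75 = 81)
(A(11, -5 + 7) + l(2, 8))*133 = (81 + (4 + 8))*133 = (81 + 12)*133 = 93*133 = 12369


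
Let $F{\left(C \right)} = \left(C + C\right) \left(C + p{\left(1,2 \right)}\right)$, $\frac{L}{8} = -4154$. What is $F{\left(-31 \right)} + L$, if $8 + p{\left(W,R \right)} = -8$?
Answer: $-30318$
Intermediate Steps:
$L = -33232$ ($L = 8 \left(-4154\right) = -33232$)
$p{\left(W,R \right)} = -16$ ($p{\left(W,R \right)} = -8 - 8 = -16$)
$F{\left(C \right)} = 2 C \left(-16 + C\right)$ ($F{\left(C \right)} = \left(C + C\right) \left(C - 16\right) = 2 C \left(-16 + C\right)$)
$F{\left(-31 \right)} + L = 2 \left(-31\right) \left(-16 - 31\right) - 33232 = 2 \left(-31\right) \left(-47\right) - 33232 = 2914 - 33232 = -30318$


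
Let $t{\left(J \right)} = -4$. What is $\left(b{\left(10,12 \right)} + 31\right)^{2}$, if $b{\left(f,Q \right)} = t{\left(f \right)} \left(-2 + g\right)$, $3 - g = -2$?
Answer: $361$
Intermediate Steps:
$g = 5$ ($g = 3 - -2 = 3 + 2 = 5$)
$b{\left(f,Q \right)} = -12$ ($b{\left(f,Q \right)} = - 4 \left(-2 + 5\right) = \left(-4\right) 3 = -12$)
$\left(b{\left(10,12 \right)} + 31\right)^{2} = \left(-12 + 31\right)^{2} = 19^{2} = 361$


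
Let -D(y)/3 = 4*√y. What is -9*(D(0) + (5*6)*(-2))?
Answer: 540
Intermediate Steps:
D(y) = -12*√y
-9*(D(0) + (5*6)*(-2)) = -9*(-12*√0 + (5*6)*(-2)) = -9*(-12*0 + 30*(-2)) = -9*(0 - 60) = -9*(-60) = 540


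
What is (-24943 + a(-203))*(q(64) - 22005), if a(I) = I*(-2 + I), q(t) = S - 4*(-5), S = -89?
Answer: -368017728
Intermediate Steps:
q(t) = -69 (q(t) = -89 - 4*(-5) = -89 - 1*(-20) = -89 + 20 = -69)
(-24943 + a(-203))*(q(64) - 22005) = (-24943 - 203*(-2 - 203))*(-69 - 22005) = (-24943 - 203*(-205))*(-22074) = (-24943 + 41615)*(-22074) = 16672*(-22074) = -368017728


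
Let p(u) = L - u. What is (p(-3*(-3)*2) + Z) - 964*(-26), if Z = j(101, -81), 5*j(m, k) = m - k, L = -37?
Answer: 125227/5 ≈ 25045.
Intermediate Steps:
p(u) = -37 - u
j(m, k) = -k/5 + m/5 (j(m, k) = (m - k)/5 = -k/5 + m/5)
Z = 182/5 (Z = -1/5*(-81) + (1/5)*101 = 81/5 + 101/5 = 182/5 ≈ 36.400)
(p(-3*(-3)*2) + Z) - 964*(-26) = ((-37 - (-3*(-3))*2) + 182/5) - 964*(-26) = ((-37 - 9*2) + 182/5) + 25064 = ((-37 - 1*18) + 182/5) + 25064 = ((-37 - 18) + 182/5) + 25064 = (-55 + 182/5) + 25064 = -93/5 + 25064 = 125227/5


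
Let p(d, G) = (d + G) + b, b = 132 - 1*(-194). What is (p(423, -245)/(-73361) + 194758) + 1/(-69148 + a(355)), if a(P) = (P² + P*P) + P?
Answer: 2618310251366799/13443916777 ≈ 1.9476e+5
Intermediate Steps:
b = 326 (b = 132 + 194 = 326)
p(d, G) = 326 + G + d (p(d, G) = (d + G) + 326 = (G + d) + 326 = 326 + G + d)
a(P) = P + 2*P² (a(P) = (P² + P²) + P = 2*P² + P = P + 2*P²)
(p(423, -245)/(-73361) + 194758) + 1/(-69148 + a(355)) = ((326 - 245 + 423)/(-73361) + 194758) + 1/(-69148 + 355*(1 + 2*355)) = (504*(-1/73361) + 194758) + 1/(-69148 + 355*(1 + 710)) = (-504/73361 + 194758) + 1/(-69148 + 355*711) = 14287641134/73361 + 1/(-69148 + 252405) = 14287641134/73361 + 1/183257 = 2618310251366799/13443916777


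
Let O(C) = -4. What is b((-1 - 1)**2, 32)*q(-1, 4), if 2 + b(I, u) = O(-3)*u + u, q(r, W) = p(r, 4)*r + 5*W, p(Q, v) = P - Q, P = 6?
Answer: -1274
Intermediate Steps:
p(Q, v) = 6 - Q
q(r, W) = 5*W + r*(6 - r) (q(r, W) = (6 - r)*r + 5*W = r*(6 - r) + 5*W = 5*W + r*(6 - r))
b(I, u) = -2 - 3*u (b(I, u) = -2 + (-4*u + u) = -2 - 3*u)
b((-1 - 1)**2, 32)*q(-1, 4) = (-2 - 3*32)*(5*4 - 1*(-1)*(-6 - 1)) = (-2 - 96)*(20 - 1*(-1)*(-7)) = -98*(20 - 7) = -98*13 = -1274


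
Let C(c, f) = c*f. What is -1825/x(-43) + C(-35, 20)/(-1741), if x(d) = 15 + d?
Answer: 3196925/48748 ≈ 65.581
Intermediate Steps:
-1825/x(-43) + C(-35, 20)/(-1741) = -1825/(15 - 43) - 35*20/(-1741) = -1825/(-28) - 700*(-1/1741) = -1825*(-1/28) + 700/1741 = 1825/28 + 700/1741 = 3196925/48748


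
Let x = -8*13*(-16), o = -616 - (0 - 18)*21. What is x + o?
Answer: 1426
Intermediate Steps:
o = -238 (o = -616 - (-18)*21 = -616 - 1*(-378) = -616 + 378 = -238)
x = 1664 (x = -104*(-16) = 1664)
x + o = 1664 - 238 = 1426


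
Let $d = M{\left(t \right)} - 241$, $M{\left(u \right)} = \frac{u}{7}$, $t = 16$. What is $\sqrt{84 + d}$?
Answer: $\frac{19 i \sqrt{21}}{7} \approx 12.438 i$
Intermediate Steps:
$M{\left(u \right)} = \frac{u}{7}$ ($M{\left(u \right)} = u \frac{1}{7} = \frac{u}{7}$)
$d = - \frac{1671}{7}$ ($d = \frac{1}{7} \cdot 16 - 241 = \frac{16}{7} - 241 = - \frac{1671}{7} \approx -238.71$)
$\sqrt{84 + d} = \sqrt{84 - \frac{1671}{7}} = \sqrt{- \frac{1083}{7}} = \frac{19 i \sqrt{21}}{7}$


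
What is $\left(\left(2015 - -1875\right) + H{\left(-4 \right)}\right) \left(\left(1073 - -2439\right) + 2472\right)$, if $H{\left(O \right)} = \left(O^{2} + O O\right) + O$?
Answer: $23445312$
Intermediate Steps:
$H{\left(O \right)} = O + 2 O^{2}$ ($H{\left(O \right)} = \left(O^{2} + O^{2}\right) + O = 2 O^{2} + O = O + 2 O^{2}$)
$\left(\left(2015 - -1875\right) + H{\left(-4 \right)}\right) \left(\left(1073 - -2439\right) + 2472\right) = \left(\left(2015 - -1875\right) - 4 \left(1 + 2 \left(-4\right)\right)\right) \left(\left(1073 - -2439\right) + 2472\right) = \left(\left(2015 + 1875\right) - 4 \left(1 - 8\right)\right) \left(\left(1073 + 2439\right) + 2472\right) = \left(3890 - -28\right) \left(3512 + 2472\right) = \left(3890 + 28\right) 5984 = 3918 \cdot 5984 = 23445312$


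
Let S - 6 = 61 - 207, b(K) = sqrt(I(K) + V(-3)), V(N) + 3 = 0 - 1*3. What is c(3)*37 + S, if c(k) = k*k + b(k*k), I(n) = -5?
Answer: 193 + 37*I*sqrt(11) ≈ 193.0 + 122.72*I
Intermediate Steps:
V(N) = -6 (V(N) = -3 + (0 - 1*3) = -3 + (0 - 3) = -3 - 3 = -6)
b(K) = I*sqrt(11) (b(K) = sqrt(-5 - 6) = sqrt(-11) = I*sqrt(11))
S = -140 (S = 6 + (61 - 207) = 6 - 146 = -140)
c(k) = k**2 + I*sqrt(11) (c(k) = k*k + I*sqrt(11) = k**2 + I*sqrt(11))
c(3)*37 + S = (3**2 + I*sqrt(11))*37 - 140 = (9 + I*sqrt(11))*37 - 140 = (333 + 37*I*sqrt(11)) - 140 = 193 + 37*I*sqrt(11)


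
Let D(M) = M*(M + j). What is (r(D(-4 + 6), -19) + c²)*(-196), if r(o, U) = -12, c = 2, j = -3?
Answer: 1568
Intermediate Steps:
D(M) = M*(-3 + M) (D(M) = M*(M - 3) = M*(-3 + M))
(r(D(-4 + 6), -19) + c²)*(-196) = (-12 + 2²)*(-196) = (-12 + 4)*(-196) = -8*(-196) = 1568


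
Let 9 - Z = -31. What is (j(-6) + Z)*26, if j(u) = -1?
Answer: 1014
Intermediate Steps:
Z = 40 (Z = 9 - 1*(-31) = 9 + 31 = 40)
(j(-6) + Z)*26 = (-1 + 40)*26 = 39*26 = 1014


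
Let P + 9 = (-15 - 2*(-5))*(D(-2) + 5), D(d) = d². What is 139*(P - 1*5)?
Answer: -8201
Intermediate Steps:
P = -54 (P = -9 + (-15 - 2*(-5))*((-2)² + 5) = -9 + (-15 + 10)*(4 + 5) = -9 - 5*9 = -9 - 45 = -54)
139*(P - 1*5) = 139*(-54 - 1*5) = 139*(-54 - 5) = 139*(-59) = -8201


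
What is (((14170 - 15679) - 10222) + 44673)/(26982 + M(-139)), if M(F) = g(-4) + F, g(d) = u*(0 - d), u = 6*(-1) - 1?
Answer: 32942/26815 ≈ 1.2285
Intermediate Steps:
u = -7 (u = -6 - 1 = -7)
g(d) = 7*d (g(d) = -7*(0 - d) = -(-7)*d = 7*d)
M(F) = -28 + F (M(F) = 7*(-4) + F = -28 + F)
(((14170 - 15679) - 10222) + 44673)/(26982 + M(-139)) = (((14170 - 15679) - 10222) + 44673)/(26982 + (-28 - 139)) = ((-1509 - 10222) + 44673)/(26982 - 167) = (-11731 + 44673)/26815 = 32942*(1/26815) = 32942/26815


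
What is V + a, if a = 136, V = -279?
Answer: -143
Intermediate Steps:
V + a = -279 + 136 = -143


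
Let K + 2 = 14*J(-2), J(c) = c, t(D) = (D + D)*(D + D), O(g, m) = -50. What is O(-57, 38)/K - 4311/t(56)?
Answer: 49787/37632 ≈ 1.3230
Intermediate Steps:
t(D) = 4*D**2 (t(D) = (2*D)*(2*D) = 4*D**2)
K = -30 (K = -2 + 14*(-2) = -2 - 28 = -30)
O(-57, 38)/K - 4311/t(56) = -50/(-30) - 4311/(4*56**2) = -50*(-1/30) - 4311/(4*3136) = 5/3 - 4311/12544 = 49787/37632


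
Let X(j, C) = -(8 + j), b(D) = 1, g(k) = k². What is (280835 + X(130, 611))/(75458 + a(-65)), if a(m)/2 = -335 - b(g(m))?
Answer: 280697/74786 ≈ 3.7533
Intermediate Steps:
X(j, C) = -8 - j
a(m) = -672 (a(m) = 2*(-335 - 1*1) = 2*(-335 - 1) = 2*(-336) = -672)
(280835 + X(130, 611))/(75458 + a(-65)) = (280835 + (-8 - 1*130))/(75458 - 672) = (280835 + (-8 - 130))/74786 = (280835 - 138)*(1/74786) = 280697*(1/74786) = 280697/74786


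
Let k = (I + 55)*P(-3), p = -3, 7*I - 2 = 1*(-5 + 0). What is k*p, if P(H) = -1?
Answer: 1146/7 ≈ 163.71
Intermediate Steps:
I = -3/7 (I = 2/7 + (1*(-5 + 0))/7 = 2/7 + (1*(-5))/7 = 2/7 + (1/7)*(-5) = 2/7 - 5/7 = -3/7 ≈ -0.42857)
k = -382/7 (k = (-3/7 + 55)*(-1) = (382/7)*(-1) = -382/7 ≈ -54.571)
k*p = -382/7*(-3) = 1146/7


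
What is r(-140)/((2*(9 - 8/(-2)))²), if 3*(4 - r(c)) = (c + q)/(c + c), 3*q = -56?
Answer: 343/60840 ≈ 0.0056377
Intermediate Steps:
q = -56/3 (q = (⅓)*(-56) = -56/3 ≈ -18.667)
r(c) = 4 - (-56/3 + c)/(6*c) (r(c) = 4 - (c - 56/3)/(3*(c + c)) = 4 - (-56/3 + c)/(3*(2*c)) = 4 - (-56/3 + c)*1/(2*c)/3 = 4 - (-56/3 + c)/(6*c))
r(-140)/((2*(9 - 8/(-2)))²) = ((1/18)*(56 + 69*(-140))/(-140))/((2*(9 - 8/(-2)))²) = ((1/18)*(-1/140)*(56 - 9660))/((2*(9 - 8*(-½)))²) = ((1/18)*(-1/140)*(-9604))/((2*(9 + 4))²) = 343/(90*((2*13)²)) = 343/(90*(26²)) = (343/90)/676 = (343/90)*(1/676) = 343/60840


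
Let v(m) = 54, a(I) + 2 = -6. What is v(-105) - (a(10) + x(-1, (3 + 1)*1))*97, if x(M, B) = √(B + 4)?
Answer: 830 - 194*√2 ≈ 555.64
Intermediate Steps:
a(I) = -8 (a(I) = -2 - 6 = -8)
x(M, B) = √(4 + B)
v(-105) - (a(10) + x(-1, (3 + 1)*1))*97 = 54 - (-8 + √(4 + (3 + 1)*1))*97 = 54 - (-8 + √(4 + 4*1))*97 = 54 - (-8 + √(4 + 4))*97 = 54 - (-8 + √8)*97 = 54 - (-8 + 2*√2)*97 = 54 - (-776 + 194*√2) = 54 + (776 - 194*√2) = 830 - 194*√2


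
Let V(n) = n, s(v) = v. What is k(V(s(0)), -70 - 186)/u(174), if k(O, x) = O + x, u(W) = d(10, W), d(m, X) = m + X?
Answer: -32/23 ≈ -1.3913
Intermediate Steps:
d(m, X) = X + m
u(W) = 10 + W (u(W) = W + 10 = 10 + W)
k(V(s(0)), -70 - 186)/u(174) = (0 + (-70 - 186))/(10 + 174) = (0 - 256)/184 = -256*1/184 = -32/23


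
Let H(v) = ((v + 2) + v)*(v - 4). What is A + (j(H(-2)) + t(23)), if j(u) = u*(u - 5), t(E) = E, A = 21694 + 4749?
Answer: 26550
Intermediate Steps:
A = 26443
H(v) = (-4 + v)*(2 + 2*v) (H(v) = ((2 + v) + v)*(-4 + v) = (2 + 2*v)*(-4 + v) = (-4 + v)*(2 + 2*v))
j(u) = u*(-5 + u)
A + (j(H(-2)) + t(23)) = 26443 + ((-8 - 6*(-2) + 2*(-2)**2)*(-5 + (-8 - 6*(-2) + 2*(-2)**2)) + 23) = 26443 + ((-8 + 12 + 2*4)*(-5 + (-8 + 12 + 2*4)) + 23) = 26443 + ((-8 + 12 + 8)*(-5 + (-8 + 12 + 8)) + 23) = 26443 + (12*(-5 + 12) + 23) = 26443 + (12*7 + 23) = 26443 + (84 + 23) = 26443 + 107 = 26550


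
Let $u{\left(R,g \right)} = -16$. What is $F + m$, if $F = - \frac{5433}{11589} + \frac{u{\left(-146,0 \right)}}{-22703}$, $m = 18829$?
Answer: $\frac{1651294048856}{87701689} \approx 18829.0$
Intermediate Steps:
$F = - \frac{41053325}{87701689}$ ($F = - \frac{5433}{11589} - \frac{16}{-22703} = \left(-5433\right) \frac{1}{11589} - - \frac{16}{22703} = - \frac{1811}{3863} + \frac{16}{22703} = - \frac{41053325}{87701689} \approx -0.4681$)
$F + m = - \frac{41053325}{87701689} + 18829 = \frac{1651294048856}{87701689}$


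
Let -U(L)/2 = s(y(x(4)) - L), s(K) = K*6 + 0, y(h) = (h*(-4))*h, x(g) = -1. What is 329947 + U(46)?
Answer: 330547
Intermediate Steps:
y(h) = -4*h² (y(h) = (-4*h)*h = -4*h²)
s(K) = 6*K (s(K) = 6*K + 0 = 6*K)
U(L) = 48 + 12*L (U(L) = -12*(-4*(-1)² - L) = -12*(-4*1 - L) = -12*(-4 - L) = -2*(-24 - 6*L) = 48 + 12*L)
329947 + U(46) = 329947 + (48 + 12*46) = 329947 + (48 + 552) = 329947 + 600 = 330547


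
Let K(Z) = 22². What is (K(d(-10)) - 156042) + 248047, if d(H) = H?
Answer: 92489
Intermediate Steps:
K(Z) = 484
(K(d(-10)) - 156042) + 248047 = (484 - 156042) + 248047 = -155558 + 248047 = 92489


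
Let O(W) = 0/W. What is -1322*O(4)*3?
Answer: 0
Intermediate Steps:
O(W) = 0
-1322*O(4)*3 = -0*3 = -1322*0 = 0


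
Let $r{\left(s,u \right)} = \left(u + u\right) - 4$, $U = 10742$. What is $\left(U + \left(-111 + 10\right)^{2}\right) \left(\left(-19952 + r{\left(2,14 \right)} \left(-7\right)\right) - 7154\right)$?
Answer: $-571199382$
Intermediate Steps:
$r{\left(s,u \right)} = -4 + 2 u$ ($r{\left(s,u \right)} = 2 u - 4 = -4 + 2 u$)
$\left(U + \left(-111 + 10\right)^{2}\right) \left(\left(-19952 + r{\left(2,14 \right)} \left(-7\right)\right) - 7154\right) = \left(10742 + \left(-111 + 10\right)^{2}\right) \left(\left(-19952 + \left(-4 + 2 \cdot 14\right) \left(-7\right)\right) - 7154\right) = \left(10742 + \left(-101\right)^{2}\right) \left(\left(-19952 + \left(-4 + 28\right) \left(-7\right)\right) - 7154\right) = \left(10742 + 10201\right) \left(\left(-19952 + 24 \left(-7\right)\right) - 7154\right) = 20943 \left(\left(-19952 - 168\right) - 7154\right) = 20943 \left(-20120 - 7154\right) = 20943 \left(-27274\right) = -571199382$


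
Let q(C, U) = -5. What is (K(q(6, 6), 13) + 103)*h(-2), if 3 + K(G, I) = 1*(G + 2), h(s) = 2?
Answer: 194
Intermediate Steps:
K(G, I) = -1 + G (K(G, I) = -3 + 1*(G + 2) = -3 + 1*(2 + G) = -3 + (2 + G) = -1 + G)
(K(q(6, 6), 13) + 103)*h(-2) = ((-1 - 5) + 103)*2 = (-6 + 103)*2 = 97*2 = 194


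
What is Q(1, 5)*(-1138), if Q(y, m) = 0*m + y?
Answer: -1138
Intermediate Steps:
Q(y, m) = y (Q(y, m) = 0 + y = y)
Q(1, 5)*(-1138) = 1*(-1138) = -1138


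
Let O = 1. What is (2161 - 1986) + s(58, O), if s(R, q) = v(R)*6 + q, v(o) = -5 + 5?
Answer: 176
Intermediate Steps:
v(o) = 0
s(R, q) = q (s(R, q) = 0*6 + q = 0 + q = q)
(2161 - 1986) + s(58, O) = (2161 - 1986) + 1 = 175 + 1 = 176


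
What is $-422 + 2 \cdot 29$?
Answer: $-364$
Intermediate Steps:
$-422 + 2 \cdot 29 = -422 + 58 = -364$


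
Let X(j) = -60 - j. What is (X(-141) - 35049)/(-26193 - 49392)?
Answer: 11656/25195 ≈ 0.46263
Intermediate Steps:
(X(-141) - 35049)/(-26193 - 49392) = ((-60 - 1*(-141)) - 35049)/(-26193 - 49392) = ((-60 + 141) - 35049)/(-75585) = (81 - 35049)*(-1/75585) = -34968*(-1/75585) = 11656/25195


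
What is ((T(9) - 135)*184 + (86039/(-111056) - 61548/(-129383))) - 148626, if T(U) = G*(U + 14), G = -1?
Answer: -2553303935401953/14368758448 ≈ -1.7770e+5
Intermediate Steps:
T(U) = -14 - U (T(U) = -(U + 14) = -(14 + U) = -14 - U)
((T(9) - 135)*184 + (86039/(-111056) - 61548/(-129383))) - 148626 = (((-14 - 1*9) - 135)*184 + (86039/(-111056) - 61548/(-129383))) - 148626 = (((-14 - 9) - 135)*184 + (86039*(-1/111056) - 61548*(-1/129383))) - 148626 = ((-23 - 135)*184 + (-86039/111056 + 61548/129383)) - 148626 = (-158*184 - 4296709249/14368758448) - 148626 = (-29072 - 4296709249/14368758448) - 148626 = -417732842309505/14368758448 - 148626 = -2553303935401953/14368758448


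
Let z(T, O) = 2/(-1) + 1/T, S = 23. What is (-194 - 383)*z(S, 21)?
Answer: 25965/23 ≈ 1128.9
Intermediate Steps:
z(T, O) = -2 + 1/T (z(T, O) = 2*(-1) + 1/T = -2 + 1/T)
(-194 - 383)*z(S, 21) = (-194 - 383)*(-2 + 1/23) = -577*(-2 + 1/23) = -577*(-45/23) = 25965/23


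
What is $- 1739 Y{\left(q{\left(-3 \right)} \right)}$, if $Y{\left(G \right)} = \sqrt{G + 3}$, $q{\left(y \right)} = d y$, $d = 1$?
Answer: $0$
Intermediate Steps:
$q{\left(y \right)} = y$ ($q{\left(y \right)} = 1 y = y$)
$Y{\left(G \right)} = \sqrt{3 + G}$
$- 1739 Y{\left(q{\left(-3 \right)} \right)} = - 1739 \sqrt{3 - 3} = - 1739 \sqrt{0} = \left(-1739\right) 0 = 0$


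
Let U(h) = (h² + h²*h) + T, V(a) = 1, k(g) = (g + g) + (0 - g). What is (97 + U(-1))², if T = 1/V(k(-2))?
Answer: 9604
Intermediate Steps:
k(g) = g (k(g) = 2*g - g = g)
T = 1 (T = 1/1 = 1)
U(h) = 1 + h² + h³ (U(h) = (h² + h²*h) + 1 = (h² + h³) + 1 = 1 + h² + h³)
(97 + U(-1))² = (97 + (1 + (-1)² + (-1)³))² = (97 + (1 + 1 - 1))² = (97 + 1)² = 98² = 9604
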